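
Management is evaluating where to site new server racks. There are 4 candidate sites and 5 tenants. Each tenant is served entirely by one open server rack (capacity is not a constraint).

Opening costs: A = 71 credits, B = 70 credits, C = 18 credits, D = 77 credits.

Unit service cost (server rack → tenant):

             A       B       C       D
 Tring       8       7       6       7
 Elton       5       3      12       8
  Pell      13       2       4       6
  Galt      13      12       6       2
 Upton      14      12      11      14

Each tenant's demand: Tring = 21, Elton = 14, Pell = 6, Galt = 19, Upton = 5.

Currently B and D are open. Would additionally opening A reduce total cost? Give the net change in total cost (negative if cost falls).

Current service cost with {B, D}: 299.
Adding A: each tenant re-picks its cheapest; new service cost 299, saving 0.
Extra fixed cost: 71. Net change = 71 − 0 = 71.
(Totals: 446 → 517.)

No — net change +71 (cost rises by 71).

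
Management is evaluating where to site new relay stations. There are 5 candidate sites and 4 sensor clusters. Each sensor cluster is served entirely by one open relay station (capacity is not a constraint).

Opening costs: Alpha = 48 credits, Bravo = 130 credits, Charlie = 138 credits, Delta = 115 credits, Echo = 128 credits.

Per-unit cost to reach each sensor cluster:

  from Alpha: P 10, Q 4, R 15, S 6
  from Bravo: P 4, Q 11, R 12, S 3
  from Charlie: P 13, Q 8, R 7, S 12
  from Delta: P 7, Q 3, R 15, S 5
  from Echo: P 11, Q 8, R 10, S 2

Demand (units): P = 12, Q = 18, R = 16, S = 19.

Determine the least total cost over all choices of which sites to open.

For any fixed open set, each sensor cluster goes to its cheapest open site; total = fixed + service.
{Alpha, Bravo}: P→Bravo 4·12=48, Q→Alpha 4·18=72, R→Bravo 12·16=192, S→Bravo 3·19=57. Service 369; fixed 178; total 547.
{Alpha, Echo}: service 390 + fixed 176 = 566
{Delta, Echo}: service 336 + fixed 243 = 579
{Alpha, Bravo, Charlie, Delta, Echo}: service 252 + fixed 559 = 811
No other subset beats 547.

Minimum total cost: 547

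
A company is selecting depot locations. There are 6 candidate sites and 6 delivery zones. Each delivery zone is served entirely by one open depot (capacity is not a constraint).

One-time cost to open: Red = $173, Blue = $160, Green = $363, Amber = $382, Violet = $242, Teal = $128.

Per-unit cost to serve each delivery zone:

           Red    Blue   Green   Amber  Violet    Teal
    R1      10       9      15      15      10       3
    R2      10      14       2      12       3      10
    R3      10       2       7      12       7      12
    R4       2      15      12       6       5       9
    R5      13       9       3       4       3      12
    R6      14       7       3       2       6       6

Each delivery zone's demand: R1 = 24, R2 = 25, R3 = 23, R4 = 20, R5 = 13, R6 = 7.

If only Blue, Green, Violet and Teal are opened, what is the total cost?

Total cost: 1221

Each delivery zone is assigned to its cheapest site among the open ones.
{Blue, Green, Violet, Teal}: R1→Teal 3·24=72, R2→Green 2·25=50, R3→Blue 2·23=46, R4→Violet 5·20=100, R5→Green 3·13=39, R6→Green 3·7=21. Service 328; fixed 893; total 1221.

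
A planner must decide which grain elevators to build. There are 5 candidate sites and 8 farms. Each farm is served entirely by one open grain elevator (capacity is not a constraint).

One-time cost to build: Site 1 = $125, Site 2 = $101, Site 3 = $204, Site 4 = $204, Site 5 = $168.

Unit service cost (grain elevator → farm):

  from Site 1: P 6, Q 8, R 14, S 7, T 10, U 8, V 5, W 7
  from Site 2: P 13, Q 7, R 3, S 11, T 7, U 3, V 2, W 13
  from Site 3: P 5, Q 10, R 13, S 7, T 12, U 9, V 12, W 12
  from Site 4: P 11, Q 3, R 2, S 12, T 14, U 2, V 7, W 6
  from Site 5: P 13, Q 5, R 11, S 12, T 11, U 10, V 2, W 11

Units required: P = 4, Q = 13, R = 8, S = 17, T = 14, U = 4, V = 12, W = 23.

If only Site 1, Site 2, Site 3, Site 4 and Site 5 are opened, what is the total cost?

Total cost: 1264

Each farm is assigned to its cheapest site among the open ones.
{Site 1, Site 2, Site 3, Site 4, Site 5}: P→Site 3 5·4=20, Q→Site 4 3·13=39, R→Site 4 2·8=16, S→Site 1 7·17=119, T→Site 2 7·14=98, U→Site 4 2·4=8, V→Site 2 2·12=24, W→Site 4 6·23=138. Service 462; fixed 802; total 1264.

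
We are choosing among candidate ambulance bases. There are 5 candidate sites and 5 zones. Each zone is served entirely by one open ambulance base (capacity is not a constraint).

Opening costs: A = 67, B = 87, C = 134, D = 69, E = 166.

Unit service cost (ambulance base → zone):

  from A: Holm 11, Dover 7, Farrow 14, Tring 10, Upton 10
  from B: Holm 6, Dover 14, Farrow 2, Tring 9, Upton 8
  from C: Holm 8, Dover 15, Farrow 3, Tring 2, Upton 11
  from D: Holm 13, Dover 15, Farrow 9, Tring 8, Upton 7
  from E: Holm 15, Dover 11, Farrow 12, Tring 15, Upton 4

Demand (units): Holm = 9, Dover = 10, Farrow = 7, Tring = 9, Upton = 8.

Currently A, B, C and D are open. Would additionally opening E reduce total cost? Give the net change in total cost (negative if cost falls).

Current service cost with {A, B, C, D}: 212.
Adding E: each zone re-picks its cheapest; new service cost 188, saving 24.
Extra fixed cost: 166. Net change = 166 − 24 = 142.
(Totals: 569 → 711.)

No — net change +142 (cost rises by 142).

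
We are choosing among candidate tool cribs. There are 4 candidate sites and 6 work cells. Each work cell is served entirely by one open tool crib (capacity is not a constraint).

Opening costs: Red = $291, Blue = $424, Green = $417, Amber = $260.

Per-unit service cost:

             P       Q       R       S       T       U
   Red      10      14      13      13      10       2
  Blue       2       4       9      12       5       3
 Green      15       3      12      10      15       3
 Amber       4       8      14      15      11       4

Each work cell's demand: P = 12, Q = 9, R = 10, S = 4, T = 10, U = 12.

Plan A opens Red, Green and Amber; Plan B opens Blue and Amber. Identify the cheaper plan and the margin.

Plan A: {Red, Green, Amber}: P→Amber 4·12=48, Q→Green 3·9=27, R→Green 12·10=120, S→Green 10·4=40, T→Red 10·10=100, U→Red 2·12=24. Service 359; fixed 968; total 1327.
Plan B: {Blue, Amber}: P→Blue 2·12=24, Q→Blue 4·9=36, R→Blue 9·10=90, S→Blue 12·4=48, T→Blue 5·10=50, U→Blue 3·12=36. Service 284; fixed 684; total 968.
Difference: |1327 − 968| = 359.

Plan B is cheaper by 359.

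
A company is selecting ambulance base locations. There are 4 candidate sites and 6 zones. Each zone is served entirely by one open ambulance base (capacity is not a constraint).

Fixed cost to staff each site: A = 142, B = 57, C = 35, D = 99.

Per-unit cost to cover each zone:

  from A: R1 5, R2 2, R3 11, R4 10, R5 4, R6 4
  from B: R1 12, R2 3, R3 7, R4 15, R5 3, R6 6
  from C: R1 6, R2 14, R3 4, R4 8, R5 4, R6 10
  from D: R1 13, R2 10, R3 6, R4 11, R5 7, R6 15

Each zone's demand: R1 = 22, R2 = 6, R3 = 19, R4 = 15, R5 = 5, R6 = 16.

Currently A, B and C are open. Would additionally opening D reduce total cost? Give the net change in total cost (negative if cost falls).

Current service cost with {A, B, C}: 397.
Adding D: each zone re-picks its cheapest; new service cost 397, saving 0.
Extra fixed cost: 99. Net change = 99 − 0 = 99.
(Totals: 631 → 730.)

No — net change +99 (cost rises by 99).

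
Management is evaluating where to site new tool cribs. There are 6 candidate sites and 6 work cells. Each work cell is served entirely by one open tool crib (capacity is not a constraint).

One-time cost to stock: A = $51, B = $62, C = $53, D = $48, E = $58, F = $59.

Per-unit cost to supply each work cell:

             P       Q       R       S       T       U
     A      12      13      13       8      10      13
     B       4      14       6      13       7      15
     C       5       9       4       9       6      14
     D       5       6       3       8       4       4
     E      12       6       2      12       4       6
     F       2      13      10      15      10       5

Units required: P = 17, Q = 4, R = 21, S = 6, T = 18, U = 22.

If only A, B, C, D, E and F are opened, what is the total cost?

Total cost: 639

Each work cell is assigned to its cheapest site among the open ones.
{A, B, C, D, E, F}: P→F 2·17=34, Q→D 6·4=24, R→E 2·21=42, S→A 8·6=48, T→D 4·18=72, U→D 4·22=88. Service 308; fixed 331; total 639.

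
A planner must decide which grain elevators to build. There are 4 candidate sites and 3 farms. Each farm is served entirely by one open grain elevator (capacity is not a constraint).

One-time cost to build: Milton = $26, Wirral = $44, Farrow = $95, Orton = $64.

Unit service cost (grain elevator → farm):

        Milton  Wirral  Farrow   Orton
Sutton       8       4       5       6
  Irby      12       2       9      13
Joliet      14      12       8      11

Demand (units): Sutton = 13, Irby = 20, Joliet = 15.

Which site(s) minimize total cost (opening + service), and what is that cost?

For any fixed open set, each farm goes to its cheapest open site; total = fixed + service.
{Wirral}: Sutton→Wirral 4·13=52, Irby→Wirral 2·20=40, Joliet→Wirral 12·15=180. Service 272; fixed 44; total 316.
{Milton, Wirral}: service 272 + fixed 70 = 342
{Wirral, Farrow}: service 212 + fixed 139 = 351
{Milton, Wirral, Farrow, Orton}: service 212 + fixed 229 = 441
(All 15 nonempty subsets were checked; Wirral only is lowest.)

Open Wirral only; minimum total cost 316.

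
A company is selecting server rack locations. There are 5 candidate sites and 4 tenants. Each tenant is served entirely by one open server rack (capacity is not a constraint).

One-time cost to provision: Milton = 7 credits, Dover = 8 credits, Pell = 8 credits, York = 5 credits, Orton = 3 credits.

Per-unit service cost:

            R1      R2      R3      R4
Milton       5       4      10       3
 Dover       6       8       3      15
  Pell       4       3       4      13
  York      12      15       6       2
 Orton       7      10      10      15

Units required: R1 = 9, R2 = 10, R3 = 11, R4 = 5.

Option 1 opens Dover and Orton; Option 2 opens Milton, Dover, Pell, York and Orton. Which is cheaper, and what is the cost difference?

Option 1: {Dover, Orton}: R1→Dover 6·9=54, R2→Dover 8·10=80, R3→Dover 3·11=33, R4→Dover 15·5=75. Service 242; fixed 11; total 253.
Option 2: {Milton, Dover, Pell, York, Orton}: R1→Pell 4·9=36, R2→Pell 3·10=30, R3→Dover 3·11=33, R4→York 2·5=10. Service 109; fixed 31; total 140.
Difference: |253 − 140| = 113.

Option 2 is cheaper by 113.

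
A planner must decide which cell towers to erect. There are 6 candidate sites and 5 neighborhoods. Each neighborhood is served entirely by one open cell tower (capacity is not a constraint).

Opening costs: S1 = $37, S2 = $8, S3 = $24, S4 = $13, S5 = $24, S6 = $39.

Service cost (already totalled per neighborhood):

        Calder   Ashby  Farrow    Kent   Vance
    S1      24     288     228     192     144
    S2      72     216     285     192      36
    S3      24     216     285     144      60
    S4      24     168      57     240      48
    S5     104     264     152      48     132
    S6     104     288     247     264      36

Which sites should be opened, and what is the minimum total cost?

For any fixed open set, each neighborhood goes to its cheapest open site; total = fixed + service.
{S2, S4, S5}: Calder→S4 24, Ashby→S4 168, Farrow→S4 57, Kent→S5 48, Vance→S2 36. Service 333; fixed 45; total 378.
{S4, S5}: Calder→S4 24, Ashby→S4 168, Farrow→S4 57, Kent→S5 48, Vance→S4 48. Service 345; fixed 37; total 382.
{S2, S3, S4, S5}: service 333 + fixed 69 = 402
{S1, S2, S3, S4, S5, S6}: Calder→S1 24, Ashby→S4 168, Farrow→S4 57, Kent→S5 48, Vance→S2 36. Service 333; fixed 145; total 478.
No other subset beats 378.

Open S2, S4 and S5; minimum total cost 378.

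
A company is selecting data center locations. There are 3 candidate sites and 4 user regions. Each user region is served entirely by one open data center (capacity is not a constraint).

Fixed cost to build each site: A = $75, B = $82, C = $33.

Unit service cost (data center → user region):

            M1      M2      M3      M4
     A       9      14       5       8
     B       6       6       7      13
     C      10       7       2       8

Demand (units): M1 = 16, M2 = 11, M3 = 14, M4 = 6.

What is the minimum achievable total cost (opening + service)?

For any fixed open set, each user region goes to its cheapest open site; total = fixed + service.
{C}: M1→C 10·16=160, M2→C 7·11=77, M3→C 2·14=28, M4→C 8·6=48. Service 313; fixed 33; total 346.
{B, C}: service 238 + fixed 115 = 353
{A, C}: service 297 + fixed 108 = 405
{A, B, C}: service 238 + fixed 190 = 428
No other subset beats 346.

Minimum total cost: 346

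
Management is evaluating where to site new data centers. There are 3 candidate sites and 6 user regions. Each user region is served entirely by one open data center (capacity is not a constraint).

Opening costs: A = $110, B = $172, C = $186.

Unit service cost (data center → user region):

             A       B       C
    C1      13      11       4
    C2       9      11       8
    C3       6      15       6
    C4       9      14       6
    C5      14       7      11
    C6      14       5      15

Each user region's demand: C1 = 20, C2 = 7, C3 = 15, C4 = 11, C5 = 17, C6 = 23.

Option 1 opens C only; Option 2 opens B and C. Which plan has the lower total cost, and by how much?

Option 1: {C}: C1→C 4·20=80, C2→C 8·7=56, C3→C 6·15=90, C4→C 6·11=66, C5→C 11·17=187, C6→C 15·23=345. Service 824; fixed 186; total 1010.
Option 2: {B, C}: C1→C 4·20=80, C2→C 8·7=56, C3→C 6·15=90, C4→C 6·11=66, C5→B 7·17=119, C6→B 5·23=115. Service 526; fixed 358; total 884.
Difference: |1010 − 884| = 126.

Option 2 is cheaper by 126.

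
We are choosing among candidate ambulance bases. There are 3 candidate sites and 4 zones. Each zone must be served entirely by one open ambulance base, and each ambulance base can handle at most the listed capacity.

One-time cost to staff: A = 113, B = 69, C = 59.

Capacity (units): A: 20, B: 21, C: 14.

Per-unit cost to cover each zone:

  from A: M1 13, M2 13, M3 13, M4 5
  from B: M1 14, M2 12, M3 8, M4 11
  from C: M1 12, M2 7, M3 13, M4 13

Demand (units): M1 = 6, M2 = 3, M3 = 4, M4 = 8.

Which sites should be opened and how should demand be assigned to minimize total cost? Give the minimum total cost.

Minimum total cost: 309

Open {B}: M1→B 14·6=84, M2→B 12·3=36, M3→B 8·4=32, M4→B 11·8=88.
Loads: B carries 21/21. Service 240; fixed 69; total 309.
Next best feasible plan costs 341.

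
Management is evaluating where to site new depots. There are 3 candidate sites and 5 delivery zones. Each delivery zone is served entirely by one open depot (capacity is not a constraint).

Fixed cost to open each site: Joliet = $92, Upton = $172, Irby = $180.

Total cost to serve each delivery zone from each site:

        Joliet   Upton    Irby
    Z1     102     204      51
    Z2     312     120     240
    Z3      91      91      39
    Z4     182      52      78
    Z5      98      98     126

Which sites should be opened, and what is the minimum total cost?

Open Upton and Irby; minimum total cost 712.

For any fixed open set, each delivery zone goes to its cheapest open site; total = fixed + service.
{Upton, Irby}: Z1→Irby 51, Z2→Upton 120, Z3→Irby 39, Z4→Upton 52, Z5→Upton 98. Service 360; fixed 352; total 712.
{Irby}: Z1→Irby 51, Z2→Irby 240, Z3→Irby 39, Z4→Irby 78, Z5→Irby 126. Service 534; fixed 180; total 714.
{Joliet, Upton}: service 463 + fixed 264 = 727
{Joliet, Upton, Irby}: service 360 + fixed 444 = 804
No other subset beats 712.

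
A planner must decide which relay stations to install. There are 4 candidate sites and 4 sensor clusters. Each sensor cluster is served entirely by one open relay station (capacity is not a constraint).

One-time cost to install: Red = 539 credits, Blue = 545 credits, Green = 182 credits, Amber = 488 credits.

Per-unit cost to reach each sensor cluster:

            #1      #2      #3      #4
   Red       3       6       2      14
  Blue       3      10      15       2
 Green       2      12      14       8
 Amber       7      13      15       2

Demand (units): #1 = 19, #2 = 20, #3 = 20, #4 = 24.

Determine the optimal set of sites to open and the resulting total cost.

For any fixed open set, each sensor cluster goes to its cheapest open site; total = fixed + service.
{Green}: #1→Green 2·19=38, #2→Green 12·20=240, #3→Green 14·20=280, #4→Green 8·24=192. Service 750; fixed 182; total 932.
{Red}: #1→Red 3·19=57, #2→Red 6·20=120, #3→Red 2·20=40, #4→Red 14·24=336. Service 553; fixed 539; total 1092.
{Red, Green}: #1→Green 2·19=38, #2→Red 6·20=120, #3→Red 2·20=40, #4→Green 8·24=192. Service 390; fixed 721; total 1111.
{Red, Blue, Green, Amber}: service 246 + fixed 1754 = 2000
(All 15 nonempty subsets were checked; Green only is lowest.)

Open Green only; minimum total cost 932.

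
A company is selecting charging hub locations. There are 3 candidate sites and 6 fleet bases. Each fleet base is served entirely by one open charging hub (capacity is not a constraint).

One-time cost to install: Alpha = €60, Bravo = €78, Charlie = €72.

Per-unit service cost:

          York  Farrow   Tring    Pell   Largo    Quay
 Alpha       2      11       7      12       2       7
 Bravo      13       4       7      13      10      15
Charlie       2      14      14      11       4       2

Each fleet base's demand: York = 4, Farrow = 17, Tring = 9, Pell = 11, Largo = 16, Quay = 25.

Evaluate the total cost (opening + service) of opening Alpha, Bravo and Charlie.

Each fleet base is assigned to its cheapest site among the open ones.
{Alpha, Bravo, Charlie}: York→Alpha 2·4=8, Farrow→Bravo 4·17=68, Tring→Alpha 7·9=63, Pell→Charlie 11·11=121, Largo→Alpha 2·16=32, Quay→Charlie 2·25=50. Service 342; fixed 210; total 552.

Total cost: 552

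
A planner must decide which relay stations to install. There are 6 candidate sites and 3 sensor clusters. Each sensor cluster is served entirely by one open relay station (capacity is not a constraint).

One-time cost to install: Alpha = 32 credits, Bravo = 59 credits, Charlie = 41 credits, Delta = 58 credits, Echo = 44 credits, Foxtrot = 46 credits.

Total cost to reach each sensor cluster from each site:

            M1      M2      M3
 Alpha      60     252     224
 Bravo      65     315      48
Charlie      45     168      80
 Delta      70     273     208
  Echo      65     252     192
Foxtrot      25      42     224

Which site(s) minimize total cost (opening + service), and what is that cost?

For any fixed open set, each sensor cluster goes to its cheapest open site; total = fixed + service.
{Bravo, Foxtrot}: M1→Foxtrot 25, M2→Foxtrot 42, M3→Bravo 48. Service 115; fixed 105; total 220.
{Charlie, Foxtrot}: service 147 + fixed 87 = 234
{Alpha, Bravo, Foxtrot}: service 115 + fixed 137 = 252
{Alpha, Bravo, Charlie, Delta, Echo, Foxtrot}: M1→Foxtrot 25, M2→Foxtrot 42, M3→Bravo 48. Service 115; fixed 280; total 395.
No other subset beats 220.

Open Bravo and Foxtrot; minimum total cost 220.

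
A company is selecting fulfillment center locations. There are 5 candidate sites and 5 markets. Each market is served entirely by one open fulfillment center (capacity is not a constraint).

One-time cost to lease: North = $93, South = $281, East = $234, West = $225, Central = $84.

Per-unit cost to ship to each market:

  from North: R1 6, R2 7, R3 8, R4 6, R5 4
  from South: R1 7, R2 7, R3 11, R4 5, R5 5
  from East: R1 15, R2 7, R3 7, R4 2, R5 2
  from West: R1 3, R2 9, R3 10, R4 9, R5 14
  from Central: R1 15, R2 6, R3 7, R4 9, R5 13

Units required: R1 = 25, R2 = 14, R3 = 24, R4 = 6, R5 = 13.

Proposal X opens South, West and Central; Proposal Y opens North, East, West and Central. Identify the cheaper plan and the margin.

Proposal X: {South, West, Central}: R1→West 3·25=75, R2→Central 6·14=84, R3→Central 7·24=168, R4→South 5·6=30, R5→South 5·13=65. Service 422; fixed 590; total 1012.
Proposal Y: {North, East, West, Central}: R1→West 3·25=75, R2→Central 6·14=84, R3→East 7·24=168, R4→East 2·6=12, R5→East 2·13=26. Service 365; fixed 636; total 1001.
Difference: |1012 − 1001| = 11.

Proposal Y is cheaper by 11.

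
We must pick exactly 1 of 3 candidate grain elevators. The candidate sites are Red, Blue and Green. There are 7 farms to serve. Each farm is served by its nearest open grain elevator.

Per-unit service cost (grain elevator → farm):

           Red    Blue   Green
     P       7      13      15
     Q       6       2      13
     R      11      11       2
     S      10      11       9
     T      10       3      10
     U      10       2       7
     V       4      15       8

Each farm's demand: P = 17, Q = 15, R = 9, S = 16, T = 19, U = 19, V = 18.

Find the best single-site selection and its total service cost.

With exactly 1 open, each farm uses its cheapest among the chosen.
{Blue}: P→Blue 13·17=221, Q→Blue 2·15=30, R→Blue 11·9=99, S→Blue 11·16=176, T→Blue 3·19=57, U→Blue 2·19=38, V→Blue 15·18=270. Service cost 891.
{Red}: service cost 920
{Green}: service cost 1079
Among all 3 size-1 choices, {Blue} is lowest.

Choose Blue only; total service cost 891.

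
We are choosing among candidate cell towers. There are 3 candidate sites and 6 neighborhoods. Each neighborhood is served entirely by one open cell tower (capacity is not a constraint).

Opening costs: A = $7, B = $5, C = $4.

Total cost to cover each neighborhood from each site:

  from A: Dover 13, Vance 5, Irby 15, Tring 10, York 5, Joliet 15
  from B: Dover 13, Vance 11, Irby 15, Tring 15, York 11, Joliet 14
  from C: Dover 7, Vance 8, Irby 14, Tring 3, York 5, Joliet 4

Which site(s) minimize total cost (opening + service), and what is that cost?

Open C only; minimum total cost 45.

For any fixed open set, each neighborhood goes to its cheapest open site; total = fixed + service.
{C}: Dover→C 7, Vance→C 8, Irby→C 14, Tring→C 3, York→C 5, Joliet→C 4. Service 41; fixed 4; total 45.
{A, C}: Dover→C 7, Vance→A 5, Irby→C 14, Tring→C 3, York→A 5, Joliet→C 4. Service 38; fixed 11; total 49.
{B, C}: service 41 + fixed 9 = 50
{A, B, C}: Dover→C 7, Vance→A 5, Irby→C 14, Tring→C 3, York→A 5, Joliet→C 4. Service 38; fixed 16; total 54.
No other subset beats 45.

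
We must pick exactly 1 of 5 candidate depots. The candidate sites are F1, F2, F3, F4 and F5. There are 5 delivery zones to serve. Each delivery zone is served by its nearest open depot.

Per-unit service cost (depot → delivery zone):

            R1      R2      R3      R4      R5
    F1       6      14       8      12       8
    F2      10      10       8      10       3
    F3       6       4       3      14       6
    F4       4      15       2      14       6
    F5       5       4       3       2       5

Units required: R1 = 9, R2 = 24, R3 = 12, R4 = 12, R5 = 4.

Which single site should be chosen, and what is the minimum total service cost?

With exactly 1 open, each delivery zone uses its cheapest among the chosen.
{F5}: R1→F5 5·9=45, R2→F5 4·24=96, R3→F5 3·12=36, R4→F5 2·12=24, R5→F5 5·4=20. Service cost 221.
{F3}: service cost 378
{F2}: service cost 558
Among all 5 size-1 choices, {F5} is lowest.

Choose F5 only; total service cost 221.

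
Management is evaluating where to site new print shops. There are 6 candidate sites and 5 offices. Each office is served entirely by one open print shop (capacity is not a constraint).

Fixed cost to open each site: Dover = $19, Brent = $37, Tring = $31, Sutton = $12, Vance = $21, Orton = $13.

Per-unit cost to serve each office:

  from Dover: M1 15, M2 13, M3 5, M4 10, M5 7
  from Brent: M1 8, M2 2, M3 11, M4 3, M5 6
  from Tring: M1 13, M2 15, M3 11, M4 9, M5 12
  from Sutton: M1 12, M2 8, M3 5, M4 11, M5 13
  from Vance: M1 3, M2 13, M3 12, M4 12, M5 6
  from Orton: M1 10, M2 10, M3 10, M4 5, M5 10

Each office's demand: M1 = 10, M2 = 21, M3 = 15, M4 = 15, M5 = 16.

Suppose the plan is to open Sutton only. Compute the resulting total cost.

Total cost: 748

Each office is assigned to its cheapest site among the open ones.
{Sutton}: M1→Sutton 12·10=120, M2→Sutton 8·21=168, M3→Sutton 5·15=75, M4→Sutton 11·15=165, M5→Sutton 13·16=208. Service 736; fixed 12; total 748.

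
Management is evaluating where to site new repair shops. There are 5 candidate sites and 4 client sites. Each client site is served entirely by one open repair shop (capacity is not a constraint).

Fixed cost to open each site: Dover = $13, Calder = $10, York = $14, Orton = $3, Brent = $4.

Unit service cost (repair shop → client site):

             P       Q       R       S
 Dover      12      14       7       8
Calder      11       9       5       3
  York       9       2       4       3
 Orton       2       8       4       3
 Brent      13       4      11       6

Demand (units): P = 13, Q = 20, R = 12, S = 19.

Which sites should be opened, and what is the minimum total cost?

Open York and Orton; minimum total cost 188.

For any fixed open set, each client site goes to its cheapest open site; total = fixed + service.
{York, Orton}: P→Orton 2·13=26, Q→York 2·20=40, R→York 4·12=48, S→York 3·19=57. Service 171; fixed 17; total 188.
{York, Orton, Brent}: P→Orton 2·13=26, Q→York 2·20=40, R→York 4·12=48, S→York 3·19=57. Service 171; fixed 21; total 192.
{Calder, York, Orton}: service 171 + fixed 27 = 198
{Dover, Calder, York, Orton, Brent}: service 171 + fixed 44 = 215
No other subset beats 188.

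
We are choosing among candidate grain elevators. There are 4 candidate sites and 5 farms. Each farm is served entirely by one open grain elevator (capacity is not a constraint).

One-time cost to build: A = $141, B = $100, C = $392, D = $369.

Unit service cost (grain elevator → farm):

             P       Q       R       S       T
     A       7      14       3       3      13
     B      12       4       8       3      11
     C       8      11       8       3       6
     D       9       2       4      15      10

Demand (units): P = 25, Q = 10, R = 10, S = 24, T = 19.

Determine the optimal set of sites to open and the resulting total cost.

For any fixed open set, each farm goes to its cheapest open site; total = fixed + service.
{A, B}: P→A 7·25=175, Q→B 4·10=40, R→A 3·10=30, S→A 3·24=72, T→B 11·19=209. Service 526; fixed 241; total 767.
{B}: service 701 + fixed 100 = 801
{A}: P→A 7·25=175, Q→A 14·10=140, R→A 3·10=30, S→A 3·24=72, T→A 13·19=247. Service 664; fixed 141; total 805.
{A, B, C, D}: service 411 + fixed 1002 = 1413
(All 15 nonempty subsets were checked; A and B is lowest.)

Open A and B; minimum total cost 767.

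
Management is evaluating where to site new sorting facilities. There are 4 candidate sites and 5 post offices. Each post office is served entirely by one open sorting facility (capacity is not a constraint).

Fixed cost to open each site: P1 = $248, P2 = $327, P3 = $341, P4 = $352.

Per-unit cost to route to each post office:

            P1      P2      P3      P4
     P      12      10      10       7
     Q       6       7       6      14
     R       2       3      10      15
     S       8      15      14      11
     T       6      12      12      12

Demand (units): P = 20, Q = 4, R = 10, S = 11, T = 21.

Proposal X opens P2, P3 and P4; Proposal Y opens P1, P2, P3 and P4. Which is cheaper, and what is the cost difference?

Proposal X: {P2, P3, P4}: P→P4 7·20=140, Q→P3 6·4=24, R→P2 3·10=30, S→P4 11·11=121, T→P2 12·21=252. Service 567; fixed 1020; total 1587.
Proposal Y: {P1, P2, P3, P4}: P→P4 7·20=140, Q→P1 6·4=24, R→P1 2·10=20, S→P1 8·11=88, T→P1 6·21=126. Service 398; fixed 1268; total 1666.
Difference: |1587 − 1666| = 79.

Proposal X is cheaper by 79.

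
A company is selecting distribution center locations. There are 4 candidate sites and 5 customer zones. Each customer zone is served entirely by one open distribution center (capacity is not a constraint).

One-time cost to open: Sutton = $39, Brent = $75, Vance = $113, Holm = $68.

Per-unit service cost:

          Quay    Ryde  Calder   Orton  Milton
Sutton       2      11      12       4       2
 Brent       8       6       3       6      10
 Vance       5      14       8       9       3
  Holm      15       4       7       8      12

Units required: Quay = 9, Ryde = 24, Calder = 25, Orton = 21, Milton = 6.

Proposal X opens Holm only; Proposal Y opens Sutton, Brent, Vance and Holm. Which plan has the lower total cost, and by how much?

Proposal X: {Holm}: Quay→Holm 15·9=135, Ryde→Holm 4·24=96, Calder→Holm 7·25=175, Orton→Holm 8·21=168, Milton→Holm 12·6=72. Service 646; fixed 68; total 714.
Proposal Y: {Sutton, Brent, Vance, Holm}: Quay→Sutton 2·9=18, Ryde→Holm 4·24=96, Calder→Brent 3·25=75, Orton→Sutton 4·21=84, Milton→Sutton 2·6=12. Service 285; fixed 295; total 580.
Difference: |714 − 580| = 134.

Proposal Y is cheaper by 134.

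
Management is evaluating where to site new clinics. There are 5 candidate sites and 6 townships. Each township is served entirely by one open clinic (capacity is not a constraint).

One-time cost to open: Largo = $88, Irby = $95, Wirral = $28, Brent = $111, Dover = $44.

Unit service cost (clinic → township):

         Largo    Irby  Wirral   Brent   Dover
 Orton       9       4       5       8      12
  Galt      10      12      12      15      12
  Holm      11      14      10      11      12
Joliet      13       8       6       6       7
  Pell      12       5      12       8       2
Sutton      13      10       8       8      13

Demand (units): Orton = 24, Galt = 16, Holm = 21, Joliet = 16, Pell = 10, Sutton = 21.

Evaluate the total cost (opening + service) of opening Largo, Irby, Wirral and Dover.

Total cost: 1005

Each township is assigned to its cheapest site among the open ones.
{Largo, Irby, Wirral, Dover}: Orton→Irby 4·24=96, Galt→Largo 10·16=160, Holm→Wirral 10·21=210, Joliet→Wirral 6·16=96, Pell→Dover 2·10=20, Sutton→Wirral 8·21=168. Service 750; fixed 255; total 1005.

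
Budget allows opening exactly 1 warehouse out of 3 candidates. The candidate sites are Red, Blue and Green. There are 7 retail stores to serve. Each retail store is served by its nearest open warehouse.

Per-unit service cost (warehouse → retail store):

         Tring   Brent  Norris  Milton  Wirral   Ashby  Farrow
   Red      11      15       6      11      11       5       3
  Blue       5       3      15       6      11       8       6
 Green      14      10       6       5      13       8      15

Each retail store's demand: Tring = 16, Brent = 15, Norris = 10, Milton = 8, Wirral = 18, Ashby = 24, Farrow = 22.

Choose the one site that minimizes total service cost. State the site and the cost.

With exactly 1 open, each retail store uses its cheapest among the chosen.
{Blue}: Tring→Blue 5·16=80, Brent→Blue 3·15=45, Norris→Blue 15·10=150, Milton→Blue 6·8=48, Wirral→Blue 11·18=198, Ashby→Blue 8·24=192, Farrow→Blue 6·22=132. Service cost 845.
{Red}: service cost 933
{Green}: service cost 1230
Among all 3 size-1 choices, {Blue} is lowest.

Choose Blue only; total service cost 845.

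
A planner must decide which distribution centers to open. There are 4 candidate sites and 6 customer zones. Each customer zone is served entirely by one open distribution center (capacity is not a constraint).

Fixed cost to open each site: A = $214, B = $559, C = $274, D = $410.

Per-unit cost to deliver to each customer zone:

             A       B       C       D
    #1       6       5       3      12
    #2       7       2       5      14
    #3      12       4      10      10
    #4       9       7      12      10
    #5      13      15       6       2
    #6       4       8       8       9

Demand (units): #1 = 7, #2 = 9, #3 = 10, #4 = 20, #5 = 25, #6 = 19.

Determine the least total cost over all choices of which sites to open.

Minimum total cost: 982

For any fixed open set, each customer zone goes to its cheapest open site; total = fixed + service.
{C}: #1→C 3·7=21, #2→C 5·9=45, #3→C 10·10=100, #4→C 12·20=240, #5→C 6·25=150, #6→C 8·19=152. Service 708; fixed 274; total 982.
{A}: service 806 + fixed 214 = 1020
{A, C}: #1→C 3·7=21, #2→C 5·9=45, #3→C 10·10=100, #4→A 9·20=180, #5→C 6·25=150, #6→A 4·19=76. Service 572; fixed 488; total 1060.
{A, B, C, D}: service 345 + fixed 1457 = 1802
No other subset beats 982.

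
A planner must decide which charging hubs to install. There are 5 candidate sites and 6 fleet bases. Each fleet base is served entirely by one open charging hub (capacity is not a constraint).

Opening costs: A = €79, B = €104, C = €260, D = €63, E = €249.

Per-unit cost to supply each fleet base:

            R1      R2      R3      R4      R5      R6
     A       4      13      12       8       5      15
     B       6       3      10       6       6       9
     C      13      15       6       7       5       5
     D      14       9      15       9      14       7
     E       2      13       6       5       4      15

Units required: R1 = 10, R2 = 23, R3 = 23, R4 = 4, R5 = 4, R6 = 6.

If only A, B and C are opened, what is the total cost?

Each fleet base is assigned to its cheapest site among the open ones.
{A, B, C}: R1→A 4·10=40, R2→B 3·23=69, R3→C 6·23=138, R4→B 6·4=24, R5→A 5·4=20, R6→C 5·6=30. Service 321; fixed 443; total 764.

Total cost: 764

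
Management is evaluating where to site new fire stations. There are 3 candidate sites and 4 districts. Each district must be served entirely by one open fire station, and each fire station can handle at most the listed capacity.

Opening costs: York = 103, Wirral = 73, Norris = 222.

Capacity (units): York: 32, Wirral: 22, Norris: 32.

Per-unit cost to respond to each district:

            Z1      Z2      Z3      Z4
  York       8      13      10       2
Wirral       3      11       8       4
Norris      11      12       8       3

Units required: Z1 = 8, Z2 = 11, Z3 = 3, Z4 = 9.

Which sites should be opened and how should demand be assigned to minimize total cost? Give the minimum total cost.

Open {York}: Z1→York 8·8=64, Z2→York 13·11=143, Z3→York 10·3=30, Z4→York 2·9=18.
Loads: York carries 31/32. Service 255; fixed 103; total 358.
Next best feasible plan costs 363.

Minimum total cost: 358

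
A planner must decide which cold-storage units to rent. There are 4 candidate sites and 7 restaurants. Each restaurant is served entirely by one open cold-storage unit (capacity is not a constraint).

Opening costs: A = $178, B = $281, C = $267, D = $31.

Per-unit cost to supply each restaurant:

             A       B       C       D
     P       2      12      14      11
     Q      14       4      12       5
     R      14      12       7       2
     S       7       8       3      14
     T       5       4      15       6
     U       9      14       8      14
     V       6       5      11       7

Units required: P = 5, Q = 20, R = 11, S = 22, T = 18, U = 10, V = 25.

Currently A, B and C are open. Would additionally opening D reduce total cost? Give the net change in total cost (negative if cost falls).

Current service cost with {A, B, C}: 510.
Adding D: each restaurant re-picks its cheapest; new service cost 455, saving 55.
Extra fixed cost: 31. Net change = 31 − 55 = -24.
(Totals: 1236 → 1212.)

Yes — net change −24 (cost falls by 24).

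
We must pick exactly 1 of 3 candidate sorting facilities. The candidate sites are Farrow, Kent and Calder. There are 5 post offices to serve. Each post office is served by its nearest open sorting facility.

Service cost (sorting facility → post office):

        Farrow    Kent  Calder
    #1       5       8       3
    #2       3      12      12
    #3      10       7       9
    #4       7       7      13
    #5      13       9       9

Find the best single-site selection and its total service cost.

With exactly 1 open, each post office uses its cheapest among the chosen.
{Farrow}: #1→Farrow 5, #2→Farrow 3, #3→Farrow 10, #4→Farrow 7, #5→Farrow 13. Service cost 38.
{Kent}: service cost 43
{Calder}: service cost 46
Among all 3 size-1 choices, {Farrow} is lowest.

Choose Farrow only; total service cost 38.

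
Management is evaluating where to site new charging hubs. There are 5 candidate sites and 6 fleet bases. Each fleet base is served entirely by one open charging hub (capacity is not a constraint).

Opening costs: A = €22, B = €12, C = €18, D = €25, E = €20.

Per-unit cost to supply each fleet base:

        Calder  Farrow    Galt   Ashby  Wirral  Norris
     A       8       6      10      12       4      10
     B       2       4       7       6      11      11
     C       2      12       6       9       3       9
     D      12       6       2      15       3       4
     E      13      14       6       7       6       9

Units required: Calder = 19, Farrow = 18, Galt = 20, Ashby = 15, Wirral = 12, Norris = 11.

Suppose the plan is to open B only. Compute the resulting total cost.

Total cost: 605

Each fleet base is assigned to its cheapest site among the open ones.
{B}: Calder→B 2·19=38, Farrow→B 4·18=72, Galt→B 7·20=140, Ashby→B 6·15=90, Wirral→B 11·12=132, Norris→B 11·11=121. Service 593; fixed 12; total 605.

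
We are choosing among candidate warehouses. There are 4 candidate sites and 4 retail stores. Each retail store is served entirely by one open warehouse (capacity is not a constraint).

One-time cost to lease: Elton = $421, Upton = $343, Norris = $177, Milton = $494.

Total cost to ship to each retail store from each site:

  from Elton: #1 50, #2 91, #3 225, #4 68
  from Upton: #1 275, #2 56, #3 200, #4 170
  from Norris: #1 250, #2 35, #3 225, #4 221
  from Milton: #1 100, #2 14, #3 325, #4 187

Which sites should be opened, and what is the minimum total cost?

For any fixed open set, each retail store goes to its cheapest open site; total = fixed + service.
{Elton}: #1→Elton 50, #2→Elton 91, #3→Elton 225, #4→Elton 68. Service 434; fixed 421; total 855.
{Norris}: service 731 + fixed 177 = 908
{Elton, Norris}: service 378 + fixed 598 = 976
{Elton, Upton, Norris, Milton}: #1→Elton 50, #2→Milton 14, #3→Upton 200, #4→Elton 68. Service 332; fixed 1435; total 1767.
No other subset beats 855.

Open Elton only; minimum total cost 855.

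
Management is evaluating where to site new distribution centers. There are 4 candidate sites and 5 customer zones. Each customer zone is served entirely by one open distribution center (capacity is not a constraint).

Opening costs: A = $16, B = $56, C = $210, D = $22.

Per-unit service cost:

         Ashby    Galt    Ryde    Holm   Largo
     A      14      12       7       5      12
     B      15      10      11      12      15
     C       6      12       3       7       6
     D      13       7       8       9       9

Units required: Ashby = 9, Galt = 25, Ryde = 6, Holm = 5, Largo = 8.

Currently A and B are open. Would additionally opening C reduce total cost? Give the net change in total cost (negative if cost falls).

No — net change +66 (cost rises by 66).

Current service cost with {A, B}: 539.
Adding C: each customer zone re-picks its cheapest; new service cost 395, saving 144.
Extra fixed cost: 210. Net change = 210 − 144 = 66.
(Totals: 611 → 677.)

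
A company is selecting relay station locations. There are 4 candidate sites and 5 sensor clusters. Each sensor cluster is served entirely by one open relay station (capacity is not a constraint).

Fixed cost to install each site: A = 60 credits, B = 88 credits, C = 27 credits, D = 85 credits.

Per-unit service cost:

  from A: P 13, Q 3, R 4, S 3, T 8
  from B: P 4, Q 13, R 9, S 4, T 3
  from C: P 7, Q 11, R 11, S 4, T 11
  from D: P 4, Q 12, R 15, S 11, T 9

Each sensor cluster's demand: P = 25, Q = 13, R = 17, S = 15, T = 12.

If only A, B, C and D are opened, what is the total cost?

Each sensor cluster is assigned to its cheapest site among the open ones.
{A, B, C, D}: P→B 4·25=100, Q→A 3·13=39, R→A 4·17=68, S→A 3·15=45, T→B 3·12=36. Service 288; fixed 260; total 548.

Total cost: 548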